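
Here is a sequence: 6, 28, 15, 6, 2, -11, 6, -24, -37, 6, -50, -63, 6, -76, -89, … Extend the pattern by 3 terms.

6, -102, -115

Reading positions in blocks of 3 reveals the pattern ABB — 2 tracks woven together.
Subsequence A = 6, 6, 6, 6, 6: constant 6.
Subsequence B = 28, 15, 2, -11, -24, -37, -50, -63, -76, -89: subtracting 13 each time.
Position 16 → subsequence A, term 6 = 6.
The 17th slot belongs to subsequence B; its 11th term is -102.
Term 18 comes from subsequence B (its 12th entry): -115.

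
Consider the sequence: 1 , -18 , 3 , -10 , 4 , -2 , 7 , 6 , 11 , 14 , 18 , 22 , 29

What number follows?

30

The terms cycle through 2 interleaved subsequences.
Stream A: 1, 3, 4, 7, 11, 18, 29 (each term equals the sum of the previous two).
Stream B: -18, -10, -2, 6, 14, 22 (adding 8 each time).
The 14th slot belongs to stream B; its 7th term is 30.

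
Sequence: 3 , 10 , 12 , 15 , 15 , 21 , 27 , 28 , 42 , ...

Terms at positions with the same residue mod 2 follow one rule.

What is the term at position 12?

45

Taking every 2nd term gives 2 separate tracks.
Stream A: 3, 12, 15, 27, 42. Fibonacci-style (each term is the sum of the two before it).
Stream B: 10, 15, 21, 28. Triangular numbers starting at T_4.
Term 12 comes from stream B (its 6th entry): 45.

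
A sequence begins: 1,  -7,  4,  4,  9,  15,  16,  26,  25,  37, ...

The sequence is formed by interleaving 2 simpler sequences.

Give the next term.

36

Odd-indexed and even-indexed terms follow separate rules.
Track A = 1, 4, 9, 16, 25: perfect squares starting at 1².
Track B = -7, 4, 15, 26, 37: linear: a_n = -18 + 11·n.
Position 11 falls in track A as its term 6, giving 36.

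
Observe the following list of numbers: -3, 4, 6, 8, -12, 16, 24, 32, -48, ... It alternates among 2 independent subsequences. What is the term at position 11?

96

Odd-indexed and even-indexed terms follow separate rules.
Subsequence A: -3, 6, -12, 24, -48 — a geometric progression (common ratio -2).
Subsequence B: 4, 8, 16, 32 — powers of 2.
Position 11 → subsequence A, term 6 = 96.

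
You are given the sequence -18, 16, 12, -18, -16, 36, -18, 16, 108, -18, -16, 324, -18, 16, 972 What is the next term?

Split by position mod 3 into 3 tracks.
Track A: -18, -18, -18, -18, -18 (constant -18).
Track B: 16, -16, 16, -16, 16 (oscillating between 16 and -16).
Track C: 12, 36, 108, 324, 972 (multiplying by 3 each time).
Term 16 comes from track A (its 6th entry): -18.

-18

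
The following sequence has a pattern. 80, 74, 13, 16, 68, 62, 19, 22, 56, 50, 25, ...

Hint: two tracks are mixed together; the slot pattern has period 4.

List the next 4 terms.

28, 44, 38, 31

Reading positions in blocks of 4 reveals the pattern AABB — 2 tracks woven together.
Subsequence A: 80, 74, 68, 62, 56, 50. Subtracting 6 each time.
Subsequence B: 13, 16, 19, 22, 25. Arithmetic with common difference +3.
The 12th slot belongs to subsequence B; its 6th term is 28.
Term 13 comes from subsequence A (its 7th entry): 44.
The 14th slot belongs to subsequence A; its 8th term is 38.
The 15th slot belongs to subsequence B; its 7th term is 31.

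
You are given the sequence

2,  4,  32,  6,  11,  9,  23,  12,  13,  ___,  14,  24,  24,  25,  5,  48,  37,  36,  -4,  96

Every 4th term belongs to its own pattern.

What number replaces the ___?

16

Split by position mod 4 into 4 tracks.
Track A: 2, 11, 13, 24, 37. Each term equals the sum of the previous two.
Track B: 4, 9, ?, 25, 36. Perfect squares starting at 2².
Track C: 32, 23, 14, 5, -4. Subtracting 9 each time.
Track D: 6, 12, 24, 48, 96. A geometric progression (common ratio 2).
Track B's pattern makes the blank 16.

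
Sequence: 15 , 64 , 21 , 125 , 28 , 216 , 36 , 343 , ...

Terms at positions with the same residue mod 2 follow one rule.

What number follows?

Positions 1, 3, 5, … form one subsequence and positions 2, 4, 6, … form another.
Subsequence A: 15, 21, 28, 36. Triangular numbers n(n+1)/2 for n = 5, 6, ….
Subsequence B: 64, 125, 216, 343. Consecutive cubes n³ from n = 4.
The 9th slot belongs to subsequence A; its 5th term is 45.

45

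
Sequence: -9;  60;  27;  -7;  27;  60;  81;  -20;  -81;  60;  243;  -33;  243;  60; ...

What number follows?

729

Split by position mod 4 into 4 tracks.
Stream A: -9, 27, -81, 243. A geometric progression (common ratio -3).
Stream B: 60, 60, 60, 60. Always 60.
Stream C: 27, 81, 243. Successive powers of 3.
Stream D: -7, -20, -33. Subtracting 13 each time.
Position 15 → stream C, term 4 = 729.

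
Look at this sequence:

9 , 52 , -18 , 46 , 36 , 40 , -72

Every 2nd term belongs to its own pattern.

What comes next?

The terms cycle through 2 interleaved subsequences.
Track A: 9, -18, 36, -72. Multiplying by -2 each time.
Track B: 52, 46, 40. Linear: a_n = 58 − 6·n.
Term 8 comes from track B (its 4th entry): 34.

34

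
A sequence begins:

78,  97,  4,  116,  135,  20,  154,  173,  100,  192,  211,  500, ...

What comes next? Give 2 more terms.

The slot pattern repeats as AAB (period 3), so there are 2 interleaved tracks.
Subsequence A: 78, 97, 116, 135, 154, 173, 192, 211. Arithmetic with common difference +19.
Subsequence B: 4, 20, 100, 500. Geometric, ×5 each step.
Position 13 falls in subsequence A as its term 9, giving 230.
Term 14 comes from subsequence A (its 10th entry): 249.

230, 249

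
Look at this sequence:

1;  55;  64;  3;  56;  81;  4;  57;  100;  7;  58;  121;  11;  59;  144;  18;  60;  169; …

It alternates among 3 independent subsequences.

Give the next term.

The terms cycle through 3 interleaved subsequences.
Stream A: 1, 3, 4, 7, 11, 18 (Fibonacci-style (each term is the sum of the two before it)).
Stream B: 55, 56, 57, 58, 59, 60 (adding 1 each time).
Stream C: 64, 81, 100, 121, 144, 169 (consecutive squares n² from n = 8).
Term 19 comes from stream A (its 7th entry): 29.

29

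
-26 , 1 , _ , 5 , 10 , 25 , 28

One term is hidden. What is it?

Taking every 2nd term gives 2 separate tracks.
Track A: -26, ?, 10, 28 — linear: a_n = -44 + 18·n.
Track B: 1, 5, 25 — a geometric progression (common ratio 5).
Track A's pattern makes the blank -8.

-8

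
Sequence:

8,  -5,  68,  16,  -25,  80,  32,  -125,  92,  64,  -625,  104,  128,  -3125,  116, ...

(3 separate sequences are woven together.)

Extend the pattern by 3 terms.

Split by position mod 3: positions 1, 4, 7, … form one track, and each other residue class forms its own.
Track A is 8, 16, 32, 64, 128, which is powers of 2.
Track B is -5, -25, -125, -625, -3125, which is geometric, ×5 each step.
Track C is 68, 80, 92, 104, 116, which is arithmetic, step +12.
Position 16 falls in track A as its term 6, giving 256.
Position 17 → track B, term 6 = -15625.
Position 18 → track C, term 6 = 128.

256, -15625, 128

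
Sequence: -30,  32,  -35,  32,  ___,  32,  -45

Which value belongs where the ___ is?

-40

Odd-indexed and even-indexed terms follow separate rules.
Stream A: -30, -35, ?, -45 (subtracting 5 each time).
Stream B: 32, 32, 32 (always 32).
So the missing entry in stream A is -40.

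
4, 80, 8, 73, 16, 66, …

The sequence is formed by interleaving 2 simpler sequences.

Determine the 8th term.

59

Split by position mod 2 into 2 tracks.
Subsequence A: 4, 8, 16 (successive powers of 2).
Subsequence B: 80, 73, 66 (arithmetic, step −7).
Position 8 → subsequence B, term 4 = 59.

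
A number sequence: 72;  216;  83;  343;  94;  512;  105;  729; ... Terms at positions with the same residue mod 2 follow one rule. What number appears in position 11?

Odd-indexed and even-indexed terms follow separate rules.
Subsequence A: 72, 83, 94, 105 (arithmetic, step +11).
Subsequence B: 216, 343, 512, 729 (the cubes 6³, 7³, 8³, …).
Position 11 → subsequence A, term 6 = 127.

127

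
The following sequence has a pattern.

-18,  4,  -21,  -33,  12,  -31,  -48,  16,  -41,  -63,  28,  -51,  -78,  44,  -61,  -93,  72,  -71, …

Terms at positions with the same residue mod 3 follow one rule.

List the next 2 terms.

-108, 116

Split by position mod 3 into 3 tracks.
Subsequence A: -18, -33, -48, -63, -78, -93 (arithmetic with common difference −15).
Subsequence B: 4, 12, 16, 28, 44, 72 (each term equals the sum of the previous two).
Subsequence C: -21, -31, -41, -51, -61, -71 (arithmetic, step −10).
Position 19 → subsequence A, term 7 = -108.
Term 20 comes from subsequence B (its 7th entry): 116.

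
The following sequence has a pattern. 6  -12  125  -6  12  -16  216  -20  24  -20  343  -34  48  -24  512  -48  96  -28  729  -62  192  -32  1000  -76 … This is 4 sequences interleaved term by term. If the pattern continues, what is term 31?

1728

Split by position mod 4 into 4 tracks.
Track A is 6, 12, 24, 48, 96, 192, which is multiplying by 2 each time.
Track B is -12, -16, -20, -24, -28, -32, which is arithmetic with common difference −4.
Track C is 125, 216, 343, 512, 729, 1000, which is consecutive cubes n³ from n = 5.
Track D is -6, -20, -34, -48, -62, -76, which is linear: a_n = 8 − 14·n.
Term 31 comes from track C (its 8th entry): 1728.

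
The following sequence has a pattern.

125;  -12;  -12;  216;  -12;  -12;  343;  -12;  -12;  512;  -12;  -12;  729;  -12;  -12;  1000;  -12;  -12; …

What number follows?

1331

Reading positions in blocks of 3 reveals the pattern ABB — 2 tracks woven together.
Track A: 125, 216, 343, 512, 729, 1000 (consecutive cubes n³ from n = 5).
Track B: -12, -12, -12, -12, -12, -12, -12, -12, -12, -12, -12, -12 (constant -12).
Position 19 → track A, term 7 = 1331.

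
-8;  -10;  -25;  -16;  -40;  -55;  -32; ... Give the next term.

Reading positions in blocks of 3 reveals the pattern ABB — 2 tracks woven together.
Stream A = -8, -16, -32: a geometric progression (common ratio 2).
Stream B = -10, -25, -40, -55: arithmetic, step −15.
Position 8 → stream B, term 5 = -70.

-70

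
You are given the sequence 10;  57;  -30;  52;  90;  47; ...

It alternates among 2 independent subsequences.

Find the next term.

-270

Odd-indexed and even-indexed terms follow separate rules.
Track A: 10, -30, 90 — a geometric progression (common ratio -3).
Track B: 57, 52, 47 — arithmetic with common difference −5.
Position 7 falls in track A as its term 4, giving -270.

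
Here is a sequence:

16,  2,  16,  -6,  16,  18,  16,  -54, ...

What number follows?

Odd-indexed and even-indexed terms follow separate rules.
Track A: 16, 16, 16, 16 (constant 16).
Track B: 2, -6, 18, -54 (a geometric progression (common ratio -3)).
Position 9 → track A, term 5 = 16.

16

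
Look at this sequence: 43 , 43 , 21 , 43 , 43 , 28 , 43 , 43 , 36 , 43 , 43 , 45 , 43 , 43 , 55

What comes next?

43

Reading positions in blocks of 3 reveals the pattern AAB — 2 tracks woven together.
Track A: 43, 43, 43, 43, 43, 43, 43, 43, 43, 43 — constant 43.
Track B: 21, 28, 36, 45, 55 — triangular numbers n(n+1)/2 for n = 6, 7, ….
The 16th slot belongs to track A; its 11th term is 43.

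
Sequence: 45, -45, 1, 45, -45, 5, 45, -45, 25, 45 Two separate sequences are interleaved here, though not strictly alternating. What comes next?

-45

Reading positions in blocks of 3 reveals the pattern AAB — 2 tracks woven together.
Subsequence A: 45, -45, 45, -45, 45, -45, 45. The oscillation 45·(−1)^(n+1).
Subsequence B: 1, 5, 25. Powers 5^0, 5^1, 5^2, ….
Position 11 falls in subsequence A as its term 8, giving -45.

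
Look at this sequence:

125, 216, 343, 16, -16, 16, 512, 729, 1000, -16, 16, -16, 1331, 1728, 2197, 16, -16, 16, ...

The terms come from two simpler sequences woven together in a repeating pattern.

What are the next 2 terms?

2744, 3375

Reading positions in blocks of 6 reveals the pattern AAABBB — 2 tracks woven together.
Track A: 125, 216, 343, 512, 729, 1000, 1331, 1728, 2197 — the cubes 5³, 6³, 7³, ….
Track B: 16, -16, 16, -16, 16, -16, 16, -16, 16 — the oscillation 16·(−1)^(n+1).
The 19th slot belongs to track A; its 10th term is 2744.
Position 20 → track A, term 11 = 3375.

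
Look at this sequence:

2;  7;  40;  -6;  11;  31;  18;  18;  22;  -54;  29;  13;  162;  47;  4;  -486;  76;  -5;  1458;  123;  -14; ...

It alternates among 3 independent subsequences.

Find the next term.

-4374

Read the sequence 3 terms at a time; column i is its own pattern.
Track A: 2, -6, 18, -54, 162, -486, 1458 (a geometric progression (common ratio -3)).
Track B: 7, 11, 18, 29, 47, 76, 123 (Fibonacci-style (each term is the sum of the two before it)).
Track C: 40, 31, 22, 13, 4, -5, -14 (subtracting 9 each time).
Position 22 → track A, term 8 = -4374.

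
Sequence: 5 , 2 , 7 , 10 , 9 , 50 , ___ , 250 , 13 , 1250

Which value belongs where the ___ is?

Taking every 2nd term gives 2 separate tracks.
Stream A = 5, 7, 9, ?, 13: adding 2 each time.
Stream B = 2, 10, 50, 250, 1250: multiplying by 5 each time.
The gap is stream A's term 4; the rule gives 11.

11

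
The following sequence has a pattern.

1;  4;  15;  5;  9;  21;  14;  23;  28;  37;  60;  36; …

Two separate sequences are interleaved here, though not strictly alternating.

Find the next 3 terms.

97, 157, 45

Reading positions in blocks of 3 reveals the pattern AAB — 2 tracks woven together.
Track A: 1, 4, 5, 9, 14, 23, 37, 60 — each term equals the sum of the previous two.
Track B: 15, 21, 28, 36 — triangular numbers starting at T_5.
The 13th slot belongs to track A; its 9th term is 97.
Term 14 comes from track A (its 10th entry): 157.
The 15th slot belongs to track B; its 5th term is 45.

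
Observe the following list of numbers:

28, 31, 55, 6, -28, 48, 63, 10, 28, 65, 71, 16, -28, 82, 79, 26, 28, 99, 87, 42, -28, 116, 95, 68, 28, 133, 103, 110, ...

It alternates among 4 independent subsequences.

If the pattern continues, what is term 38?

184

Taking every 4th term gives 4 separate tracks.
Stream A = 28, -28, 28, -28, 28, -28, 28: alternating ±28.
Stream B = 31, 48, 65, 82, 99, 116, 133: arithmetic with common difference +17.
Stream C = 55, 63, 71, 79, 87, 95, 103: arithmetic with common difference +8.
Stream D = 6, 10, 16, 26, 42, 68, 110: each term equals the sum of the previous two.
Position 38 falls in stream B as its term 10, giving 184.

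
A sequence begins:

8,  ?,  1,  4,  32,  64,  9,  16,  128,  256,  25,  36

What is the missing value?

16

Reading positions in blocks of 4 reveals the pattern AABB — 2 tracks woven together.
Track A: 8, ?, 32, 64, 128, 256 (geometric with ratio 2).
Track B: 1, 4, 9, 16, 25, 36 (consecutive squares n² from n = 1).
Track A's pattern makes the blank 16.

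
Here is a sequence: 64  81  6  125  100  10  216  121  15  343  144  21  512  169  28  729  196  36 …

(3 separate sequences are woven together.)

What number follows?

1000

Split by position mod 3: positions 1, 4, 7, … form one track, and each other residue class forms its own.
Subsequence A = 64, 125, 216, 343, 512, 729: the cubes 4³, 5³, 6³, ….
Subsequence B = 81, 100, 121, 144, 169, 196: the squares 9², 10², 11², ….
Subsequence C = 6, 10, 15, 21, 28, 36: triangular numbers starting at T_3.
Position 19 falls in subsequence A as its term 7, giving 1000.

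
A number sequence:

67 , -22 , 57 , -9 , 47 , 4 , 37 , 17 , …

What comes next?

27

Split by position mod 2 into 2 tracks.
Track A is 67, 57, 47, 37, which is arithmetic with common difference −10.
Track B is -22, -9, 4, 17, which is arithmetic with common difference +13.
Term 9 comes from track A (its 5th entry): 27.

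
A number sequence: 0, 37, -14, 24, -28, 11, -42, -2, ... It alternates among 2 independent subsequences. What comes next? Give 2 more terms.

-56, -15

Positions 1, 3, 5, … form one subsequence and positions 2, 4, 6, … form another.
Subsequence A is 0, -14, -28, -42, which is arithmetic, step −14.
Subsequence B is 37, 24, 11, -2, which is arithmetic with common difference −13.
Position 9 falls in subsequence A as its term 5, giving -56.
The 10th slot belongs to subsequence B; its 5th term is -15.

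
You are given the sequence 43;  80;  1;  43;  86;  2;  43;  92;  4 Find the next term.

The terms cycle through 3 interleaved subsequences.
Track A: 43, 43, 43. Constant 43.
Track B: 80, 86, 92. Arithmetic with common difference +6.
Track C: 1, 2, 4. Powers of 2.
Position 10 falls in track A as its term 4, giving 43.

43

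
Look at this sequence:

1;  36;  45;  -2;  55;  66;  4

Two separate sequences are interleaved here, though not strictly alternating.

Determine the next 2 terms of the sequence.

The slot pattern repeats as ABB (period 3), so there are 2 interleaved tracks.
Stream A: 1, -2, 4 — a geometric progression (common ratio -2).
Stream B: 36, 45, 55, 66 — the triangular numbers T_8, T_9, ….
The 8th slot belongs to stream B; its 5th term is 78.
The 9th slot belongs to stream B; its 6th term is 91.

78, 91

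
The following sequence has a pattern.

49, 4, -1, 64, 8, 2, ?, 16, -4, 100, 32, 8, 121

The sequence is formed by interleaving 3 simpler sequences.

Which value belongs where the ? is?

81

Split by position mod 3 into 3 tracks.
Stream A = 49, 64, ?, 100, 121: the squares 7², 8², 9², ….
Stream B = 4, 8, 16, 32: powers 2^2, 2^3, 2^4, ….
Stream C = -1, 2, -4, 8: a geometric progression (common ratio -2).
Stream A's pattern makes the blank 81.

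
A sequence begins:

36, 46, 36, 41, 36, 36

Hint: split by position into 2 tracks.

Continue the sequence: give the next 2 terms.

The terms cycle through 2 interleaved subsequences.
Track A = 36, 36, 36: always 36.
Track B = 46, 41, 36: subtracting 5 each time.
Position 7 → track A, term 4 = 36.
Position 8 → track B, term 4 = 31.

36, 31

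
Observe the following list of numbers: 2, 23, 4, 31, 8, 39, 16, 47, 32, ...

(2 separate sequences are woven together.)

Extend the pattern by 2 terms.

55, 64

The terms cycle through 2 interleaved subsequences.
Track A = 2, 4, 8, 16, 32: powers of 2.
Track B = 23, 31, 39, 47: arithmetic, step +8.
The 10th slot belongs to track B; its 5th term is 55.
Term 11 comes from track A (its 6th entry): 64.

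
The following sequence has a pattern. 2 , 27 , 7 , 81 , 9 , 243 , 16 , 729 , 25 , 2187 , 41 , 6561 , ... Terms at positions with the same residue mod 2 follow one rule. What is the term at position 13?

Split by position mod 2 into 2 tracks.
Subsequence A = 2, 7, 9, 16, 25, 41: Fibonacci-style (each term is the sum of the two before it).
Subsequence B = 27, 81, 243, 729, 2187, 6561: successive powers of 3.
The 13th slot belongs to subsequence A; its 7th term is 66.

66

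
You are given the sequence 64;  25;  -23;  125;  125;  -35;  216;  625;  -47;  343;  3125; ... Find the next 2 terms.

-59, 512

The terms cycle through 3 interleaved subsequences.
Track A: 64, 125, 216, 343. Consecutive cubes n³ from n = 4.
Track B: 25, 125, 625, 3125. Powers of 5.
Track C: -23, -35, -47. Subtracting 12 each time.
Position 12 falls in track C as its term 4, giving -59.
Position 13 falls in track A as its term 5, giving 512.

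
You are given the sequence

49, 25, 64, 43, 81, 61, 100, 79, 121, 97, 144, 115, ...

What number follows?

169

Split by position mod 2 into 2 tracks.
Track A: 49, 64, 81, 100, 121, 144 (the squares 7², 8², 9², …).
Track B: 25, 43, 61, 79, 97, 115 (arithmetic with common difference +18).
Position 13 → track A, term 7 = 169.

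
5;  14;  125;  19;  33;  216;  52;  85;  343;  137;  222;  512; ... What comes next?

The slot pattern repeats as AAB (period 3), so there are 2 interleaved tracks.
Track A: 5, 14, 19, 33, 52, 85, 137, 222 — each term equals the sum of the previous two.
Track B: 125, 216, 343, 512 — consecutive cubes n³ from n = 5.
The 13th slot belongs to track A; its 9th term is 359.

359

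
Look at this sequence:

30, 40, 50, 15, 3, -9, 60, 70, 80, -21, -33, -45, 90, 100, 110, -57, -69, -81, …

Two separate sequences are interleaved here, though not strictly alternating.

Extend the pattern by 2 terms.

Reading positions in blocks of 6 reveals the pattern AAABBB — 2 tracks woven together.
Stream A: 30, 40, 50, 60, 70, 80, 90, 100, 110 — arithmetic, step +10.
Stream B: 15, 3, -9, -21, -33, -45, -57, -69, -81 — subtracting 12 each time.
The 19th slot belongs to stream A; its 10th term is 120.
Term 20 comes from stream A (its 11th entry): 130.

120, 130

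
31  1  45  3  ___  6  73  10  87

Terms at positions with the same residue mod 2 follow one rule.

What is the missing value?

59

Split by position mod 2 into 2 tracks.
Subsequence A: 31, 45, ?, 73, 87. Arithmetic with common difference +14.
Subsequence B: 1, 3, 6, 10. Triangular numbers starting at T_1.
So the missing entry in subsequence A is 59.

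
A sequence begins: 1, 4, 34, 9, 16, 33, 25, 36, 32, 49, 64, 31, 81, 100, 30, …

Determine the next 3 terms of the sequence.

The slot pattern repeats as AAB (period 3), so there are 2 interleaved tracks.
Track A: 1, 4, 9, 16, 25, 36, 49, 64, 81, 100 — perfect squares starting at 1².
Track B: 34, 33, 32, 31, 30 — subtracting 1 each time.
Position 16 falls in track A as its term 11, giving 121.
The 17th slot belongs to track A; its 12th term is 144.
The 18th slot belongs to track B; its 6th term is 29.

121, 144, 29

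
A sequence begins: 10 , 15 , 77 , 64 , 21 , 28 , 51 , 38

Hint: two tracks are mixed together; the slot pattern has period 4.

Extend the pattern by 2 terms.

36, 45

Reading positions in blocks of 4 reveals the pattern AABB — 2 tracks woven together.
Stream A: 10, 15, 21, 28. Triangular numbers n(n+1)/2 for n = 4, 5, ….
Stream B: 77, 64, 51, 38. Linear: a_n = 90 − 13·n.
Position 9 falls in stream A as its term 5, giving 36.
The 10th slot belongs to stream A; its 6th term is 45.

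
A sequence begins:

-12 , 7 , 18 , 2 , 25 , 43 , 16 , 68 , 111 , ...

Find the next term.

30

Positions follow the repeating pattern ABB; grouping by letter gives 2 tracks.
Track A: -12, 2, 16. Arithmetic with common difference +14.
Track B: 7, 18, 25, 43, 68, 111. A Fibonacci-like recurrence a_n = a_{n-1} + a_{n-2}.
Position 10 → track A, term 4 = 30.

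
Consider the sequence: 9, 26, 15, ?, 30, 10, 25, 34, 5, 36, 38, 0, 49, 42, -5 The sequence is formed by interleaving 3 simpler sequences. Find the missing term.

16

Split by position mod 3 into 3 tracks.
Track A: 9, ?, 25, 36, 49 (perfect squares starting at 3²).
Track B: 26, 30, 34, 38, 42 (adding 4 each time).
Track C: 15, 10, 5, 0, -5 (linear: a_n = 20 − 5·n).
So the missing entry in track A is 16.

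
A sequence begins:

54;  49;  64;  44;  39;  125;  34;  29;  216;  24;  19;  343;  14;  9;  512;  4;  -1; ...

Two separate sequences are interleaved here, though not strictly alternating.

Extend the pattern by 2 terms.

Positions follow the repeating pattern AAB; grouping by letter gives 2 tracks.
Subsequence A is 54, 49, 44, 39, 34, 29, 24, 19, 14, 9, 4, -1, which is arithmetic, step −5.
Subsequence B is 64, 125, 216, 343, 512, which is perfect cubes starting at 4³.
The 18th slot belongs to subsequence B; its 6th term is 729.
The 19th slot belongs to subsequence A; its 13th term is -6.

729, -6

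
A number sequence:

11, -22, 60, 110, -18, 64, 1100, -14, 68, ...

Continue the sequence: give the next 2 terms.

Split by position mod 3 into 3 tracks.
Stream A = 11, 110, 1100: geometric with ratio 10.
Stream B = -22, -18, -14: arithmetic with common difference +4.
Stream C = 60, 64, 68: arithmetic with common difference +4.
Position 10 → stream A, term 4 = 11000.
Position 11 → stream B, term 4 = -10.

11000, -10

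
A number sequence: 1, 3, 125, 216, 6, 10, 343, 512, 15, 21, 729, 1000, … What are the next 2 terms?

28, 36

Reading positions in blocks of 4 reveals the pattern AABB — 2 tracks woven together.
Subsequence A = 1, 3, 6, 10, 15, 21: the triangular numbers T_1, T_2, ….
Subsequence B = 125, 216, 343, 512, 729, 1000: the cubes 5³, 6³, 7³, ….
Position 13 → subsequence A, term 7 = 28.
The 14th slot belongs to subsequence A; its 8th term is 36.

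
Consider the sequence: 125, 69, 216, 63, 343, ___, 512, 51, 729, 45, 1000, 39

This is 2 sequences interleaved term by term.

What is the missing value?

57

The terms cycle through 2 interleaved subsequences.
Track A: 125, 216, 343, 512, 729, 1000 — consecutive cubes n³ from n = 5.
Track B: 69, 63, ?, 51, 45, 39 — arithmetic, step −6.
Track B's pattern makes the blank 57.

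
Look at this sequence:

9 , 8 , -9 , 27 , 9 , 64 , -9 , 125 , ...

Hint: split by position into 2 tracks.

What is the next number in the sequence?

9

Taking every 2nd term gives 2 separate tracks.
Track A: 9, -9, 9, -9 — alternating ±9.
Track B: 8, 27, 64, 125 — the cubes 2³, 3³, 4³, ….
Position 9 → track A, term 5 = 9.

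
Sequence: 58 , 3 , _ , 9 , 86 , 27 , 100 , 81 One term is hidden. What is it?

72

Split by position mod 2 into 2 tracks.
Subsequence A: 58, ?, 86, 100 (adding 14 each time).
Subsequence B: 3, 9, 27, 81 (successive powers of 3).
The gap is subsequence A's term 2; the rule gives 72.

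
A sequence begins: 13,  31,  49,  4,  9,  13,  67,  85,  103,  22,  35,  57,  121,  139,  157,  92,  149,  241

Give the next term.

The slot pattern repeats as AAABBB (period 6), so there are 2 interleaved tracks.
Stream A is 13, 31, 49, 67, 85, 103, 121, 139, 157, which is adding 18 each time.
Stream B is 4, 9, 13, 22, 35, 57, 92, 149, 241, which is each term equals the sum of the previous two.
The 19th slot belongs to stream A; its 10th term is 175.

175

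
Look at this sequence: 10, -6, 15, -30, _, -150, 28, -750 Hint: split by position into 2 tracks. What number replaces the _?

21

Split by position mod 2 into 2 tracks.
Track A: 10, 15, ?, 28 (the triangular numbers T_4, T_5, …).
Track B: -6, -30, -150, -750 (geometric, ×5 each step).
Track A's pattern makes the blank 21.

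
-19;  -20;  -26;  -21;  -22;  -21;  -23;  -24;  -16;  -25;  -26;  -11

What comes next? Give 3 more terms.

-27, -28, -6

Reading positions in blocks of 3 reveals the pattern AAB — 2 tracks woven together.
Subsequence A: -19, -20, -21, -22, -23, -24, -25, -26 (subtracting 1 each time).
Subsequence B: -26, -21, -16, -11 (adding 5 each time).
The 13th slot belongs to subsequence A; its 9th term is -27.
Position 14 falls in subsequence A as its term 10, giving -28.
Position 15 → subsequence B, term 5 = -6.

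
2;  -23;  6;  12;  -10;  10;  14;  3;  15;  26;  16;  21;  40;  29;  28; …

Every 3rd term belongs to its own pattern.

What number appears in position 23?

68

Taking every 3rd term gives 3 separate tracks.
Track A: 2, 12, 14, 26, 40 — each term equals the sum of the previous two.
Track B: -23, -10, 3, 16, 29 — arithmetic, step +13.
Track C: 6, 10, 15, 21, 28 — triangular numbers starting at T_3.
Position 23 → track B, term 8 = 68.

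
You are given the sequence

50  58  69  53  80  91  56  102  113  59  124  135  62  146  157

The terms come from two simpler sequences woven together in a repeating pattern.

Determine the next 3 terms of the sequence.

65, 168, 179

Positions follow the repeating pattern ABB; grouping by letter gives 2 tracks.
Subsequence A is 50, 53, 56, 59, 62, which is arithmetic, step +3.
Subsequence B is 58, 69, 80, 91, 102, 113, 124, 135, 146, 157, which is linear: a_n = 47 + 11·n.
The 16th slot belongs to subsequence A; its 6th term is 65.
Position 17 falls in subsequence B as its term 11, giving 168.
Position 18 → subsequence B, term 12 = 179.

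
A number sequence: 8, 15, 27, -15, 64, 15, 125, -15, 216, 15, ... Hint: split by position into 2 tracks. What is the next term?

Taking every 2nd term gives 2 separate tracks.
Track A: 8, 27, 64, 125, 216 (consecutive cubes n³ from n = 2).
Track B: 15, -15, 15, -15, 15 (oscillating between 15 and -15).
The 11th slot belongs to track A; its 6th term is 343.

343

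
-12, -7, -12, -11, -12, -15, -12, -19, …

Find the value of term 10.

The terms cycle through 2 interleaved subsequences.
Subsequence A: -12, -12, -12, -12 — always -12.
Subsequence B: -7, -11, -15, -19 — linear: a_n = -3 − 4·n.
Position 10 falls in subsequence B as its term 5, giving -23.

-23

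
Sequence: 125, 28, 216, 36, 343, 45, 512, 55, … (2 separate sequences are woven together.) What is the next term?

Odd-indexed and even-indexed terms follow separate rules.
Track A is 125, 216, 343, 512, which is consecutive cubes n³ from n = 5.
Track B is 28, 36, 45, 55, which is the triangular numbers T_7, T_8, ….
Position 9 → track A, term 5 = 729.

729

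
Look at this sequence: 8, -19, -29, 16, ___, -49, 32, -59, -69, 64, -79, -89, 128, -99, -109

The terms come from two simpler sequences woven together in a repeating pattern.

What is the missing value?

The slot pattern repeats as ABB (period 3), so there are 2 interleaved tracks.
Stream A: 8, 16, 32, 64, 128 — powers of 2.
Stream B: -19, -29, ?, -49, -59, -69, -79, -89, -99, -109 — arithmetic, step −10.
Stream B's pattern makes the blank -39.

-39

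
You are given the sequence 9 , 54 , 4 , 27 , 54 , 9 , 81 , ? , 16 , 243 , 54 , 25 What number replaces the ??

54

The terms cycle through 3 interleaved subsequences.
Stream A: 9, 27, 81, 243. Successive powers of 3.
Stream B: 54, 54, ?, 54. Constant 54.
Stream C: 4, 9, 16, 25. Perfect squares starting at 2².
The gap is stream B's term 3; the rule gives 54.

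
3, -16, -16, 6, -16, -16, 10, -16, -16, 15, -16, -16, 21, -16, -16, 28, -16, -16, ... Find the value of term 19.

36

The slot pattern repeats as ABB (period 3), so there are 2 interleaved tracks.
Stream A: 3, 6, 10, 15, 21, 28 — triangular numbers starting at T_2.
Stream B: -16, -16, -16, -16, -16, -16, -16, -16, -16, -16, -16, -16 — the constant sequence -16.
Position 19 → stream A, term 7 = 36.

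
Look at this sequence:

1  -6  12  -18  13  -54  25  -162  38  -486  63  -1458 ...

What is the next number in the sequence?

The terms cycle through 2 interleaved subsequences.
Track A: 1, 12, 13, 25, 38, 63 — each term equals the sum of the previous two.
Track B: -6, -18, -54, -162, -486, -1458 — geometric, ×3 each step.
The 13th slot belongs to track A; its 7th term is 101.

101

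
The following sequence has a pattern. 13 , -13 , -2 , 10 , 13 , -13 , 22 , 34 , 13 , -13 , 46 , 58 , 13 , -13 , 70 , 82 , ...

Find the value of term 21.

Reading positions in blocks of 4 reveals the pattern AABB — 2 tracks woven together.
Stream A is 13, -13, 13, -13, 13, -13, 13, -13, which is the oscillation 13·(−1)^(n+1).
Stream B is -2, 10, 22, 34, 46, 58, 70, 82, which is arithmetic with common difference +12.
Position 21 falls in stream A as its term 11, giving 13.

13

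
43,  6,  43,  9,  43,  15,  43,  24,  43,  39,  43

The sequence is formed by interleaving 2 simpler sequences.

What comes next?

Odd-indexed and even-indexed terms follow separate rules.
Track A: 43, 43, 43, 43, 43, 43. Always 43.
Track B: 6, 9, 15, 24, 39. Fibonacci-style (each term is the sum of the two before it).
Position 12 falls in track B as its term 6, giving 63.

63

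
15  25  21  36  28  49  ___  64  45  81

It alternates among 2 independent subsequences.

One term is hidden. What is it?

36

Odd-indexed and even-indexed terms follow separate rules.
Track A is 15, 21, 28, ?, 45, which is the triangular numbers T_5, T_6, ….
Track B is 25, 36, 49, 64, 81, which is consecutive squares n² from n = 5.
Filling track A at index 4 by its rule yields 36.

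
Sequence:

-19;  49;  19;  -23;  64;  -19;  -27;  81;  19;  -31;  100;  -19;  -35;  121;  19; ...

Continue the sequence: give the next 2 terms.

Split by position mod 3: positions 1, 4, 7, … form one track, and each other residue class forms its own.
Subsequence A is -19, -23, -27, -31, -35, which is linear: a_n = -15 − 4·n.
Subsequence B is 49, 64, 81, 100, 121, which is the squares 7², 8², 9², ….
Subsequence C is 19, -19, 19, -19, 19, which is the oscillation 19·(−1)^(n+1).
Term 16 comes from subsequence A (its 6th entry): -39.
Position 17 falls in subsequence B as its term 6, giving 144.

-39, 144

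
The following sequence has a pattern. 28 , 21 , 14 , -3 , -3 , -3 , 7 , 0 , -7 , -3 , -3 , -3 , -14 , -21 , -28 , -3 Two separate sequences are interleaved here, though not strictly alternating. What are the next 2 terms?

-3, -3

Reading positions in blocks of 6 reveals the pattern AAABBB — 2 tracks woven together.
Subsequence A is 28, 21, 14, 7, 0, -7, -14, -21, -28, which is arithmetic, step −7.
Subsequence B is -3, -3, -3, -3, -3, -3, -3, which is the constant sequence -3.
The 17th slot belongs to subsequence B; its 8th term is -3.
Term 18 comes from subsequence B (its 9th entry): -3.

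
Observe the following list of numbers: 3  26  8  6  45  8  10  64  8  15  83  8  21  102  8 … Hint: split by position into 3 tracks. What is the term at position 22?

Split by position mod 3: positions 1, 4, 7, … form one track, and each other residue class forms its own.
Stream A: 3, 6, 10, 15, 21. The triangular numbers T_2, T_3, ….
Stream B: 26, 45, 64, 83, 102. Arithmetic with common difference +19.
Stream C: 8, 8, 8, 8, 8. The constant sequence 8.
Term 22 comes from stream A (its 8th entry): 45.

45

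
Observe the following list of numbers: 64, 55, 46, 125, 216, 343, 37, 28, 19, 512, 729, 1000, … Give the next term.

Positions follow the repeating pattern AAABBB; grouping by letter gives 2 tracks.
Track A: 64, 55, 46, 37, 28, 19 (linear: a_n = 73 − 9·n).
Track B: 125, 216, 343, 512, 729, 1000 (the cubes 5³, 6³, 7³, …).
Position 13 → track A, term 7 = 10.

10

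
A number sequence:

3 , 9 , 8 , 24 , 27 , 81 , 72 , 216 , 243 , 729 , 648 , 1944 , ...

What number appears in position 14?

6561

Positions follow the repeating pattern AABB; grouping by letter gives 2 tracks.
Subsequence A: 3, 9, 27, 81, 243, 729. Powers of 3.
Subsequence B: 8, 24, 72, 216, 648, 1944. Geometric, ×3 each step.
Position 14 falls in subsequence A as its term 8, giving 6561.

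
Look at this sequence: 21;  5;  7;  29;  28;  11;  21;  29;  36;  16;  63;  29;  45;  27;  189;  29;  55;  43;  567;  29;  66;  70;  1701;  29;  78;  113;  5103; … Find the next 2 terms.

The terms cycle through 4 interleaved subsequences.
Subsequence A: 21, 28, 36, 45, 55, 66, 78 — triangular numbers starting at T_6.
Subsequence B: 5, 11, 16, 27, 43, 70, 113 — each term equals the sum of the previous two.
Subsequence C: 7, 21, 63, 189, 567, 1701, 5103 — multiplying by 3 each time.
Subsequence D: 29, 29, 29, 29, 29, 29 — always 29.
Term 28 comes from subsequence D (its 7th entry): 29.
Term 29 comes from subsequence A (its 8th entry): 91.

29, 91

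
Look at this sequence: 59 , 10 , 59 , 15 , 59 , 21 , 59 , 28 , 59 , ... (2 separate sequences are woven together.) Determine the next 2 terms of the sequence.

36, 59

The terms cycle through 2 interleaved subsequences.
Subsequence A = 59, 59, 59, 59, 59: always 59.
Subsequence B = 10, 15, 21, 28: triangular numbers n(n+1)/2 for n = 4, 5, ….
Term 10 comes from subsequence B (its 5th entry): 36.
Position 11 falls in subsequence A as its term 6, giving 59.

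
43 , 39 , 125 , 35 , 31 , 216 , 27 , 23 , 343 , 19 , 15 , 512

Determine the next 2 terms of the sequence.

Reading positions in blocks of 3 reveals the pattern AAB — 2 tracks woven together.
Track A is 43, 39, 35, 31, 27, 23, 19, 15, which is arithmetic, step −4.
Track B is 125, 216, 343, 512, which is consecutive cubes n³ from n = 5.
The 13th slot belongs to track A; its 9th term is 11.
Position 14 falls in track A as its term 10, giving 7.

11, 7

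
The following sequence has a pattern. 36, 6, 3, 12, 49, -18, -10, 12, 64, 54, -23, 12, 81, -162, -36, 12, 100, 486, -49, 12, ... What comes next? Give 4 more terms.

121, -1458, -62, 12

Split by position mod 4: positions 1, 5, 9, … form one track, and each other residue class forms its own.
Track A: 36, 49, 64, 81, 100 (consecutive squares n² from n = 6).
Track B: 6, -18, 54, -162, 486 (a geometric progression (common ratio -3)).
Track C: 3, -10, -23, -36, -49 (subtracting 13 each time).
Track D: 12, 12, 12, 12, 12 (the constant sequence 12).
Position 21 → track A, term 6 = 121.
Position 22 → track B, term 6 = -1458.
Term 23 comes from track C (its 6th entry): -62.
Position 24 falls in track D as its term 6, giving 12.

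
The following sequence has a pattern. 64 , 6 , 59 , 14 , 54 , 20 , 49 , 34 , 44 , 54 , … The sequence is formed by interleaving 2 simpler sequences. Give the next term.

39

Taking every 2nd term gives 2 separate tracks.
Stream A: 64, 59, 54, 49, 44 — subtracting 5 each time.
Stream B: 6, 14, 20, 34, 54 — a Fibonacci-like recurrence a_n = a_{n-1} + a_{n-2}.
Term 11 comes from stream A (its 6th entry): 39.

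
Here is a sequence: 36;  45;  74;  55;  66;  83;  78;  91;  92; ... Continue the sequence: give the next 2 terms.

105, 120

Reading positions in blocks of 3 reveals the pattern AAB — 2 tracks woven together.
Stream A is 36, 45, 55, 66, 78, 91, which is triangular numbers n(n+1)/2 for n = 8, 9, ….
Stream B is 74, 83, 92, which is linear: a_n = 65 + 9·n.
The 10th slot belongs to stream A; its 7th term is 105.
Position 11 falls in stream A as its term 8, giving 120.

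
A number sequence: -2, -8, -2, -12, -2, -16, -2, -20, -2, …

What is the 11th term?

Split by position mod 2 into 2 tracks.
Track A: -2, -2, -2, -2, -2. Always -2.
Track B: -8, -12, -16, -20. Subtracting 4 each time.
The 11th slot belongs to track A; its 6th term is -2.

-2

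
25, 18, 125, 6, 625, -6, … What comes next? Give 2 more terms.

The terms cycle through 2 interleaved subsequences.
Subsequence A: 25, 125, 625 (powers of 5).
Subsequence B: 18, 6, -6 (linear: a_n = 30 − 12·n).
Position 7 falls in subsequence A as its term 4, giving 3125.
Position 8 → subsequence B, term 4 = -18.

3125, -18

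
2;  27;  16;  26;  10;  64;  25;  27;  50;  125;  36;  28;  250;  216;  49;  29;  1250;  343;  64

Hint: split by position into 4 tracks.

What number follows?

Read the sequence 4 terms at a time; column i is its own pattern.
Track A: 2, 10, 50, 250, 1250. Multiplying by 5 each time.
Track B: 27, 64, 125, 216, 343. Consecutive cubes n³ from n = 3.
Track C: 16, 25, 36, 49, 64. The squares 4², 5², 6², ….
Track D: 26, 27, 28, 29. Linear: a_n = 25 + n.
The 20th slot belongs to track D; its 5th term is 30.

30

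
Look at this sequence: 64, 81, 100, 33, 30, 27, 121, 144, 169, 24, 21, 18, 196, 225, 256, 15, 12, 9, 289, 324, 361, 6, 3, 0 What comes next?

The slot pattern repeats as AAABBB (period 6), so there are 2 interleaved tracks.
Track A: 64, 81, 100, 121, 144, 169, 196, 225, 256, 289, 324, 361 — consecutive squares n² from n = 8.
Track B: 33, 30, 27, 24, 21, 18, 15, 12, 9, 6, 3, 0 — linear: a_n = 36 − 3·n.
Position 25 falls in track A as its term 13, giving 400.

400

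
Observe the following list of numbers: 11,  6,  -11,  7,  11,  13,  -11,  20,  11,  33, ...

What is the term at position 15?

-11

Odd-indexed and even-indexed terms follow separate rules.
Track A: 11, -11, 11, -11, 11 — oscillating between 11 and -11.
Track B: 6, 7, 13, 20, 33 — each term equals the sum of the previous two.
The 15th slot belongs to track A; its 8th term is -11.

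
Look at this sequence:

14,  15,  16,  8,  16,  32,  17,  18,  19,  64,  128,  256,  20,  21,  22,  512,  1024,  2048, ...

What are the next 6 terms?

23, 24, 25, 4096, 8192, 16384

Positions follow the repeating pattern AAABBB; grouping by letter gives 2 tracks.
Track A: 14, 15, 16, 17, 18, 19, 20, 21, 22 — arithmetic with common difference +1.
Track B: 8, 16, 32, 64, 128, 256, 512, 1024, 2048 — geometric with ratio 2.
Term 19 comes from track A (its 10th entry): 23.
Position 20 → track A, term 11 = 24.
The 21st slot belongs to track A; its 12th term is 25.
Position 22 falls in track B as its term 10, giving 4096.
Position 23 falls in track B as its term 11, giving 8192.
Position 24 falls in track B as its term 12, giving 16384.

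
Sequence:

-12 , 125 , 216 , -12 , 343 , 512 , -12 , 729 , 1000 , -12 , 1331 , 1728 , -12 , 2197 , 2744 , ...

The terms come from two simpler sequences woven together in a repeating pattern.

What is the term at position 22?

-12

Reading positions in blocks of 3 reveals the pattern ABB — 2 tracks woven together.
Track A = -12, -12, -12, -12, -12: constant -12.
Track B = 125, 216, 343, 512, 729, 1000, 1331, 1728, 2197, 2744: the cubes 5³, 6³, 7³, ….
The 22nd slot belongs to track A; its 8th term is -12.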